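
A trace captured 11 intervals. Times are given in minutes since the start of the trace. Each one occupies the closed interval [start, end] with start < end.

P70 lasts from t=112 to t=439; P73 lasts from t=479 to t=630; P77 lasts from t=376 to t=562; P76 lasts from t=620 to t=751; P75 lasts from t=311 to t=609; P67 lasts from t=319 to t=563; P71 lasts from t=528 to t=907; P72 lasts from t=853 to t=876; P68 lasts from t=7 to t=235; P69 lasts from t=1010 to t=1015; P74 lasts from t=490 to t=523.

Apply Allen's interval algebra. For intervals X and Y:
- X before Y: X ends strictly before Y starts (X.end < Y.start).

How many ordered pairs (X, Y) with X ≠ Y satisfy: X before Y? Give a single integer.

34

Checking all 110 ordered pairs for relation 'before'; matching pairs in alphabetical order:
(P67, P69): P67 before P69 ✓
(P67, P72): P67 before P72 ✓
(P67, P76): P67 before P76 ✓
(P68, P67): P68 before P67 ✓
(P68, P69): P68 before P69 ✓
(P68, P71): P68 before P71 ✓
(P68, P72): P68 before P72 ✓
(P68, P73): P68 before P73 ✓
(P68, P74): P68 before P74 ✓
(P68, P75): P68 before P75 ✓
(P68, P76): P68 before P76 ✓
(P68, P77): P68 before P77 ✓
(P70, P69): P70 before P69 ✓
(P70, P71): P70 before P71 ✓
(P70, P72): P70 before P72 ✓
(P70, P73): P70 before P73 ✓
(P70, P74): P70 before P74 ✓
(P70, P76): P70 before P76 ✓
(P71, P69): P71 before P69 ✓
(P72, P69): P72 before P69 ✓
(P73, P69): P73 before P69 ✓
(P73, P72): P73 before P72 ✓
(P74, P69): P74 before P69 ✓
(P74, P71): P74 before P71 ✓
... plus 10 further pairs not listed.
Count: 34.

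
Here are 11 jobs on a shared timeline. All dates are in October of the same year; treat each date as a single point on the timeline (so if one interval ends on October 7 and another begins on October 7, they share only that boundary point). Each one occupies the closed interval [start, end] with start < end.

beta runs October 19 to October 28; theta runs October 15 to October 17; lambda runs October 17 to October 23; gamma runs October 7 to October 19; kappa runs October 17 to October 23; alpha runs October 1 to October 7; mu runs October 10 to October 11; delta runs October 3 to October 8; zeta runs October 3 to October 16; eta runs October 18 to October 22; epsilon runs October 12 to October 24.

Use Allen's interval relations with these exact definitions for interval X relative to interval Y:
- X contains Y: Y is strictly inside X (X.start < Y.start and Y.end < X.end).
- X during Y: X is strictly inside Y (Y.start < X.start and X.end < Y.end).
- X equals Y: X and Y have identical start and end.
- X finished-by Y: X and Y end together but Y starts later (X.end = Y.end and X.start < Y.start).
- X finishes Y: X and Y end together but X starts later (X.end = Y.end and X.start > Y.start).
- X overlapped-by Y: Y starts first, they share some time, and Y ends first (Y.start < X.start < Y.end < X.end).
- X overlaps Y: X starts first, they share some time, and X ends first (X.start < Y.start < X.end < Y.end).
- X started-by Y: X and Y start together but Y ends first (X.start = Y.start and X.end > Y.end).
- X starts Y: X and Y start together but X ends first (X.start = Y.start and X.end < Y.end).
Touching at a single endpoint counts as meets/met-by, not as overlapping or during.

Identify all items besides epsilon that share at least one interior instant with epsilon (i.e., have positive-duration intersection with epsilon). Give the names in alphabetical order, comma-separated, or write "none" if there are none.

Target epsilon = [October 12, October 24].
alpha [October 1, October 7] → before → no.
beta [October 19, October 28] → overlapped-by → yes.
delta [October 3, October 8] → before → no.
eta [October 18, October 22] → during → yes.
gamma [October 7, October 19] → overlaps → yes.
kappa [October 17, October 23] → during → yes.
lambda [October 17, October 23] → during → yes.
mu [October 10, October 11] → before → no.
theta [October 15, October 17] → during → yes.
zeta [October 3, October 16] → overlaps → yes.
Result: beta, eta, gamma, kappa, lambda, theta, zeta.

beta, eta, gamma, kappa, lambda, theta, zeta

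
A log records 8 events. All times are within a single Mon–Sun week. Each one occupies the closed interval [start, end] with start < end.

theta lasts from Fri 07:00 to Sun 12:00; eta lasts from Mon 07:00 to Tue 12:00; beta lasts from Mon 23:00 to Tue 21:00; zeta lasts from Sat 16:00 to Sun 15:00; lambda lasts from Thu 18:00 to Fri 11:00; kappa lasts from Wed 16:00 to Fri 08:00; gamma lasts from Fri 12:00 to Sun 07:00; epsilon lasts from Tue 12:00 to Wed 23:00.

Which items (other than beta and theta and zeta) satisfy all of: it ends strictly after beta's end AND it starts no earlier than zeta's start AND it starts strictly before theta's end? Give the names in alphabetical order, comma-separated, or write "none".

Conditions: its end is strictly after beta's end (X.end > Tue 21:00) AND its start is no earlier than zeta's start (X.start >= Sat 16:00) AND its start is strictly before theta's end (X.start < Sun 12:00).
epsilon: end Wed 23:00 > Tue 21:00? ✓; start Tue 12:00 >= Sat 16:00? ✗; start Tue 12:00 < Sun 12:00? ✓ → no.
eta: end Tue 12:00 > Tue 21:00? ✗; start Mon 07:00 >= Sat 16:00? ✗; start Mon 07:00 < Sun 12:00? ✓ → no.
gamma: end Sun 07:00 > Tue 21:00? ✓; start Fri 12:00 >= Sat 16:00? ✗; start Fri 12:00 < Sun 12:00? ✓ → no.
kappa: end Fri 08:00 > Tue 21:00? ✓; start Wed 16:00 >= Sat 16:00? ✗; start Wed 16:00 < Sun 12:00? ✓ → no.
lambda: end Fri 11:00 > Tue 21:00? ✓; start Thu 18:00 >= Sat 16:00? ✗; start Thu 18:00 < Sun 12:00? ✓ → no.
Result: none.

none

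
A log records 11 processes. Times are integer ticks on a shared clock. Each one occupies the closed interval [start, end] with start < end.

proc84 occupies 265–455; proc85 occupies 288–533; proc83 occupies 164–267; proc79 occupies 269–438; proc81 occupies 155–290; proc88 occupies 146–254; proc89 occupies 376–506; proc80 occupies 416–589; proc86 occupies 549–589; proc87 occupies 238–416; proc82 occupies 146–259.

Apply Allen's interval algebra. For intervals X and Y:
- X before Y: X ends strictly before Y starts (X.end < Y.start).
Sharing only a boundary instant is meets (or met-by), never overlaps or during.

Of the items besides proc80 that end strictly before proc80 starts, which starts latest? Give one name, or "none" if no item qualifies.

Target proc80 = [416, 589].
proc79 [269, 438] → overlaps → excluded.
proc81 [155, 290] → before → candidate.
proc82 [146, 259] → before → candidate.
proc83 [164, 267] → before → candidate.
proc84 [265, 455] → overlaps → excluded.
proc85 [288, 533] → overlaps → excluded.
proc86 [549, 589] → finishes → excluded.
proc87 [238, 416] → meets → excluded.
proc88 [146, 254] → before → candidate.
proc89 [376, 506] → overlaps → excluded.
Among candidates, latest start is 164 → proc83.

proc83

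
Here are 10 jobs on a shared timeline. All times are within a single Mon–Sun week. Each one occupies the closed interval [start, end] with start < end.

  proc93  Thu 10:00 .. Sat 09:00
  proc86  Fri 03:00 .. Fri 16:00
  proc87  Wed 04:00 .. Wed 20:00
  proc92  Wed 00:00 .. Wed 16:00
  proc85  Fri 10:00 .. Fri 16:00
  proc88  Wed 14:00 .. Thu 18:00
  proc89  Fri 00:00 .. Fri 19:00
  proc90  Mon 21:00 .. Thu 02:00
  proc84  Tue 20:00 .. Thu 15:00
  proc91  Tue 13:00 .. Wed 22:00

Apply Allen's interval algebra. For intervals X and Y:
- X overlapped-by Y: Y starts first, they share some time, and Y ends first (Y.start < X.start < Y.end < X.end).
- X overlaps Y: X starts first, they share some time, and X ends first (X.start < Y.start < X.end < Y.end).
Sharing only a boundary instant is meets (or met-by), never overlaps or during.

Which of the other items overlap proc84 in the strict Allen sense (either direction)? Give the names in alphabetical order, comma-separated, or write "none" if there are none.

proc88, proc90, proc91, proc93

Target proc84 = [Tue 20:00, Thu 15:00].
proc85 [Fri 10:00, Fri 16:00] → after → no.
proc86 [Fri 03:00, Fri 16:00] → after → no.
proc87 [Wed 04:00, Wed 20:00] → during → no.
proc88 [Wed 14:00, Thu 18:00] → overlapped-by → yes.
proc89 [Fri 00:00, Fri 19:00] → after → no.
proc90 [Mon 21:00, Thu 02:00] → overlaps → yes.
proc91 [Tue 13:00, Wed 22:00] → overlaps → yes.
proc92 [Wed 00:00, Wed 16:00] → during → no.
proc93 [Thu 10:00, Sat 09:00] → overlapped-by → yes.
Result: proc88, proc90, proc91, proc93.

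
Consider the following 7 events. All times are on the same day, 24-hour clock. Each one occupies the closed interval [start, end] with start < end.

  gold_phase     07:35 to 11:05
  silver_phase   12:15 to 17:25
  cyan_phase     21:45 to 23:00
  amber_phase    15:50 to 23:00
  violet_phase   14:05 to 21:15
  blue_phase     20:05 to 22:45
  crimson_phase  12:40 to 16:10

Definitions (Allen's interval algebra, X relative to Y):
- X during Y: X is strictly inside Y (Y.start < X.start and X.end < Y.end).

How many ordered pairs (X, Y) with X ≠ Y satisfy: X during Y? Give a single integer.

2

Checking all 42 ordered pairs for relation 'during'; matching pairs in alphabetical order:
(blue_phase, amber_phase): blue_phase during amber_phase ✓
(crimson_phase, silver_phase): crimson_phase during silver_phase ✓
Count: 2.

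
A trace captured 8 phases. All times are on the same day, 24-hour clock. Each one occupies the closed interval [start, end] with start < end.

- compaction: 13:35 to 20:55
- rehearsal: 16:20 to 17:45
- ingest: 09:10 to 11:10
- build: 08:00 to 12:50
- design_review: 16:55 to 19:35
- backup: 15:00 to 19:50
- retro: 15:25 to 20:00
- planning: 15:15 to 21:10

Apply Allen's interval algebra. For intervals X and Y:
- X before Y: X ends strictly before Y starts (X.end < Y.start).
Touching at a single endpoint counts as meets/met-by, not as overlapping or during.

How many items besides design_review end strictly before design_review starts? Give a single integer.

2

Target design_review = [16:55, 19:35].
backup [15:00, 19:50] → contains → no.
build [08:00, 12:50] → before → counts.
compaction [13:35, 20:55] → contains → no.
ingest [09:10, 11:10] → before → counts.
planning [15:15, 21:10] → contains → no.
rehearsal [16:20, 17:45] → overlaps → no.
retro [15:25, 20:00] → contains → no.
Total: 2.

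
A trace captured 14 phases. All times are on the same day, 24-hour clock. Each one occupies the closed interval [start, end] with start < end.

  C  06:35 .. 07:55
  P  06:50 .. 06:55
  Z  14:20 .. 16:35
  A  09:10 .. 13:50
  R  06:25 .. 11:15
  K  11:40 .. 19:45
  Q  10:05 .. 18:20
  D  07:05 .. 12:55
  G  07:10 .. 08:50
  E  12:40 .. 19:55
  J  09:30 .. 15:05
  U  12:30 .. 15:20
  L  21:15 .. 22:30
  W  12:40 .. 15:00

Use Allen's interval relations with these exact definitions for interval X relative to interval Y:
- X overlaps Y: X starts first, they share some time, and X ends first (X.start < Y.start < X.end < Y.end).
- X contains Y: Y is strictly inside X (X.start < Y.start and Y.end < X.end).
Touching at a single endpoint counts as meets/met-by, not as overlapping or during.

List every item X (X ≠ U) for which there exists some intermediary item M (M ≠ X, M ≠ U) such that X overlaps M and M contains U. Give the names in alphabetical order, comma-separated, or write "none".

Target U = [12:30, 15:20].
Intermediaries M with M contains U: K, Q.
Via K — items with X overlaps K: A, D, J, Q.
Via Q — items with X overlaps Q: A, D, J, R.
Union: A, D, J, Q, R.

A, D, J, Q, R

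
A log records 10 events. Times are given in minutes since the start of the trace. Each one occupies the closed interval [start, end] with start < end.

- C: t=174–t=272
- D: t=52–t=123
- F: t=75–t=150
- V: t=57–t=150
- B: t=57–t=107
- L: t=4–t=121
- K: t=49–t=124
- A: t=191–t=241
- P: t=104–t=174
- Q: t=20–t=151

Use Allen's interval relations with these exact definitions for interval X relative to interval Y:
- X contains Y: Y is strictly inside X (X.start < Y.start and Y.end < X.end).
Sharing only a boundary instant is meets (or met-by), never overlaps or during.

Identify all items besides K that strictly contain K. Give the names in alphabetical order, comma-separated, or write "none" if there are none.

Q

Target K = [t=49, t=124].
A [t=191, t=241] → after → no.
B [t=57, t=107] → during → no.
C [t=174, t=272] → after → no.
D [t=52, t=123] → during → no.
F [t=75, t=150] → overlapped-by → no.
L [t=4, t=121] → overlaps → no.
P [t=104, t=174] → overlapped-by → no.
Q [t=20, t=151] → contains → yes.
V [t=57, t=150] → overlapped-by → no.
Result: Q.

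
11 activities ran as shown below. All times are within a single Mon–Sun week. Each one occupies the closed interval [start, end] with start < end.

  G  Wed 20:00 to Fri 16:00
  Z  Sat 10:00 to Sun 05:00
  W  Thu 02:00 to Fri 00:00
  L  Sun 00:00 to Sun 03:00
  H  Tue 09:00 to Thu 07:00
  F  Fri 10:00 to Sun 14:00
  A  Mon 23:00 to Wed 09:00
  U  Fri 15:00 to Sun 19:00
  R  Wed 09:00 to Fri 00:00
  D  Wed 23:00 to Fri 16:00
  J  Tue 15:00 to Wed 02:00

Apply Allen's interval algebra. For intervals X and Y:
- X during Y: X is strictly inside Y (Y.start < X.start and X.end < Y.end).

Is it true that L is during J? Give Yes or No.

No

L = [Sun 00:00, Sun 03:00], J = [Tue 15:00, Wed 02:00].
Actual relation of L to J: after.
Asked whether 'during' holds → No.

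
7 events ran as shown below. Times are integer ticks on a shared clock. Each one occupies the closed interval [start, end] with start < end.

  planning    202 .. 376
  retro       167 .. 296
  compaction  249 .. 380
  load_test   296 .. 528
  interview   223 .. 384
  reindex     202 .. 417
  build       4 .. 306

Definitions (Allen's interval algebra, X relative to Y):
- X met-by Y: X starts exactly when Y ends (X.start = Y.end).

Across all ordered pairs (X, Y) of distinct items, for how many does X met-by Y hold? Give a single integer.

Checking all 42 ordered pairs for relation 'met-by'; matching pairs in alphabetical order:
(load_test, retro): load_test met-by retro ✓
Count: 1.

1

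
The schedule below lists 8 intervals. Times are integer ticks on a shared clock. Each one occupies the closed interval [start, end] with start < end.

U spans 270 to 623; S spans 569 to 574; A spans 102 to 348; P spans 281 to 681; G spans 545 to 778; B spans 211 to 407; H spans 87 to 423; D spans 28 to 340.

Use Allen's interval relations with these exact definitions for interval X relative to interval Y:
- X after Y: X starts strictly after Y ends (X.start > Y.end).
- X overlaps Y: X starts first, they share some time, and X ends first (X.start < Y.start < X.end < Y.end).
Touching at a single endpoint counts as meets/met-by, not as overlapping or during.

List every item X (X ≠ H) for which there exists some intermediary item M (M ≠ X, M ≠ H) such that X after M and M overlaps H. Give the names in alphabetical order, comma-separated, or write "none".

G, S

Target H = [87, 423].
Intermediaries M with M overlaps H: D.
Via D — items with X after D: G, S.
Union: G, S.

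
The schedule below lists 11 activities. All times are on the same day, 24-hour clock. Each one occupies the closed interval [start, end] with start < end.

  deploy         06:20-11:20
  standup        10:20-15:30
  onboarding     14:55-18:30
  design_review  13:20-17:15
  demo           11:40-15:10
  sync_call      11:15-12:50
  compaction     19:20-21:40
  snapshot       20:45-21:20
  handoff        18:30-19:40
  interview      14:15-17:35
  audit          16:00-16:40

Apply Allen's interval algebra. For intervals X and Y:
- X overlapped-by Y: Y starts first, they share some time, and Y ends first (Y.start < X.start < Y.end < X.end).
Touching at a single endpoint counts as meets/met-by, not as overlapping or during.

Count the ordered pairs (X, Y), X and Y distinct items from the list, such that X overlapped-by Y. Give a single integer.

Checking all 110 ordered pairs for relation 'overlapped-by'; matching pairs in alphabetical order:
(compaction, handoff): compaction overlapped-by handoff ✓
(demo, sync_call): demo overlapped-by sync_call ✓
(design_review, demo): design_review overlapped-by demo ✓
(design_review, standup): design_review overlapped-by standup ✓
(interview, demo): interview overlapped-by demo ✓
(interview, design_review): interview overlapped-by design_review ✓
(interview, standup): interview overlapped-by standup ✓
(onboarding, demo): onboarding overlapped-by demo ✓
(onboarding, design_review): onboarding overlapped-by design_review ✓
(onboarding, interview): onboarding overlapped-by interview ✓
(onboarding, standup): onboarding overlapped-by standup ✓
(standup, deploy): standup overlapped-by deploy ✓
(sync_call, deploy): sync_call overlapped-by deploy ✓
Count: 13.

13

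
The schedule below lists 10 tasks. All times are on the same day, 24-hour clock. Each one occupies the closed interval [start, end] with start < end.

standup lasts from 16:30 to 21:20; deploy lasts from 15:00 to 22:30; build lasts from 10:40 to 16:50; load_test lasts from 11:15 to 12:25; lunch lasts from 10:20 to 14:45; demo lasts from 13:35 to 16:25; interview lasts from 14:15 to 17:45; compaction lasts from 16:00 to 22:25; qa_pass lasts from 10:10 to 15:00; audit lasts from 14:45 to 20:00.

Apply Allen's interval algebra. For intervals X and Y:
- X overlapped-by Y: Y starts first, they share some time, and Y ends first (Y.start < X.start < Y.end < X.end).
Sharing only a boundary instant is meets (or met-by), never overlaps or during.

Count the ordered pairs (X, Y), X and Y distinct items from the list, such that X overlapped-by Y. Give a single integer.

Checking all 90 ordered pairs for relation 'overlapped-by'; matching pairs in alphabetical order:
(audit, build): audit overlapped-by build ✓
(audit, demo): audit overlapped-by demo ✓
(audit, interview): audit overlapped-by interview ✓
(audit, qa_pass): audit overlapped-by qa_pass ✓
(build, lunch): build overlapped-by lunch ✓
(build, qa_pass): build overlapped-by qa_pass ✓
(compaction, audit): compaction overlapped-by audit ✓
(compaction, build): compaction overlapped-by build ✓
(compaction, demo): compaction overlapped-by demo ✓
(compaction, interview): compaction overlapped-by interview ✓
(demo, lunch): demo overlapped-by lunch ✓
(demo, qa_pass): demo overlapped-by qa_pass ✓
(deploy, audit): deploy overlapped-by audit ✓
(deploy, build): deploy overlapped-by build ✓
(deploy, demo): deploy overlapped-by demo ✓
(deploy, interview): deploy overlapped-by interview ✓
(interview, build): interview overlapped-by build ✓
(interview, demo): interview overlapped-by demo ✓
(interview, lunch): interview overlapped-by lunch ✓
(interview, qa_pass): interview overlapped-by qa_pass ✓
(standup, audit): standup overlapped-by audit ✓
(standup, build): standup overlapped-by build ✓
(standup, interview): standup overlapped-by interview ✓
Count: 23.

23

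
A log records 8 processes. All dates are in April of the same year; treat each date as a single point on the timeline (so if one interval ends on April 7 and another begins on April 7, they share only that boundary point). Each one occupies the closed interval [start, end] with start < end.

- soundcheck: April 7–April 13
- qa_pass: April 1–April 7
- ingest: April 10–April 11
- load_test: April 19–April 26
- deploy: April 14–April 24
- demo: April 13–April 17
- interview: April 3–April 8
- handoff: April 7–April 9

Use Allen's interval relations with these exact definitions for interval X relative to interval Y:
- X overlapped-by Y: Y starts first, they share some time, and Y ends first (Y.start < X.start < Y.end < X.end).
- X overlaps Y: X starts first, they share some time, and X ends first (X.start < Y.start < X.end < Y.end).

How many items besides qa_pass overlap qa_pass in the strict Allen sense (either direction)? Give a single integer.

1

Target qa_pass = [April 1, April 7].
demo [April 13, April 17] → after → no.
deploy [April 14, April 24] → after → no.
handoff [April 7, April 9] → met-by → no.
ingest [April 10, April 11] → after → no.
interview [April 3, April 8] → overlapped-by → counts.
load_test [April 19, April 26] → after → no.
soundcheck [April 7, April 13] → met-by → no.
Total: 1.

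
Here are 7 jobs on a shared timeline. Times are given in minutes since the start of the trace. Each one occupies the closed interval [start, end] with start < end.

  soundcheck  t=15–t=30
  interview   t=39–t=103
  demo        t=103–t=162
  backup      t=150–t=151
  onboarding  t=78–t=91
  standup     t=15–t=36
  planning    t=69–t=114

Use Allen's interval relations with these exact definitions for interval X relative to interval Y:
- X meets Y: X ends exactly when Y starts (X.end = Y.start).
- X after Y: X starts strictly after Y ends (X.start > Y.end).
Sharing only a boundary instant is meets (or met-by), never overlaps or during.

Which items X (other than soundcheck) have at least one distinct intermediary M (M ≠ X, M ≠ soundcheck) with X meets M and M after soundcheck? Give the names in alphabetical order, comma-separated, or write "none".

interview

Target soundcheck = [t=15, t=30].
Intermediaries M with M after soundcheck: backup, demo, interview, onboarding, planning.
Via backup — items with X meets backup: none.
Via demo — items with X meets demo: interview.
Via interview — items with X meets interview: none.
Via onboarding — items with X meets onboarding: none.
Via planning — items with X meets planning: none.
Union: interview.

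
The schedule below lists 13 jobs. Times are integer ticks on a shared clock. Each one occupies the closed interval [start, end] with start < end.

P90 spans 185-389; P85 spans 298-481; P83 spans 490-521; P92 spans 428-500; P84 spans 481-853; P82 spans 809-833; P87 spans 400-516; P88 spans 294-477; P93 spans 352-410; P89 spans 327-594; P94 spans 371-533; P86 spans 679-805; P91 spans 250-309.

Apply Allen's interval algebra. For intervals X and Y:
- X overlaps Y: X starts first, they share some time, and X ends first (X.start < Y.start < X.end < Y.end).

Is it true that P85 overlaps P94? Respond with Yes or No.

Yes

P85 = [298, 481], P94 = [371, 533].
Actual relation of P85 to P94: overlaps.
Asked whether 'overlaps' holds → Yes.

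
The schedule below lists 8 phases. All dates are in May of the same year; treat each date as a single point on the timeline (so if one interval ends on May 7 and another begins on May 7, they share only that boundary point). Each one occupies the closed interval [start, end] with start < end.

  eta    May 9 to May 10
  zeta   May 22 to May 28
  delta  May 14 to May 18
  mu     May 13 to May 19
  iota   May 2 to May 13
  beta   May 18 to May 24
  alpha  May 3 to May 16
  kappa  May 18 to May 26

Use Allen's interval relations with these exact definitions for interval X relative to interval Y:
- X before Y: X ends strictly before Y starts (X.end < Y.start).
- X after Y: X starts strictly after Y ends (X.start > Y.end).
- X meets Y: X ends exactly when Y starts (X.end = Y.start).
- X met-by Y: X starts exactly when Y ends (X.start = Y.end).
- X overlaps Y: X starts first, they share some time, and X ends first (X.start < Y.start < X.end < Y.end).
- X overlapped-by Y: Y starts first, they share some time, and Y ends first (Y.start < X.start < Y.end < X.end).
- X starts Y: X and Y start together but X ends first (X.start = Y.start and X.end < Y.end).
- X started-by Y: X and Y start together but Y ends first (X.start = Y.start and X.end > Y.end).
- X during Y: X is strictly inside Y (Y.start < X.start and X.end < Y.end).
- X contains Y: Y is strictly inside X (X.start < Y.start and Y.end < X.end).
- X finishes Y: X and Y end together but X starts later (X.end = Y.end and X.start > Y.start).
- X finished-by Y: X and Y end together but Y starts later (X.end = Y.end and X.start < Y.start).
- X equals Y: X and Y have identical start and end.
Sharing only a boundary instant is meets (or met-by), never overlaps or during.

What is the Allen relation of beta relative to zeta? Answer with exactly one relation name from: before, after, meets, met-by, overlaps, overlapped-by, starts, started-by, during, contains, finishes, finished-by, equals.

overlaps

beta = [May 18, May 24]; zeta = [May 22, May 28].
Compare endpoints: beta.start < zeta.start, beta.start < zeta.end, beta.end > zeta.start, beta.end < zeta.end.
That pattern is 'overlaps'.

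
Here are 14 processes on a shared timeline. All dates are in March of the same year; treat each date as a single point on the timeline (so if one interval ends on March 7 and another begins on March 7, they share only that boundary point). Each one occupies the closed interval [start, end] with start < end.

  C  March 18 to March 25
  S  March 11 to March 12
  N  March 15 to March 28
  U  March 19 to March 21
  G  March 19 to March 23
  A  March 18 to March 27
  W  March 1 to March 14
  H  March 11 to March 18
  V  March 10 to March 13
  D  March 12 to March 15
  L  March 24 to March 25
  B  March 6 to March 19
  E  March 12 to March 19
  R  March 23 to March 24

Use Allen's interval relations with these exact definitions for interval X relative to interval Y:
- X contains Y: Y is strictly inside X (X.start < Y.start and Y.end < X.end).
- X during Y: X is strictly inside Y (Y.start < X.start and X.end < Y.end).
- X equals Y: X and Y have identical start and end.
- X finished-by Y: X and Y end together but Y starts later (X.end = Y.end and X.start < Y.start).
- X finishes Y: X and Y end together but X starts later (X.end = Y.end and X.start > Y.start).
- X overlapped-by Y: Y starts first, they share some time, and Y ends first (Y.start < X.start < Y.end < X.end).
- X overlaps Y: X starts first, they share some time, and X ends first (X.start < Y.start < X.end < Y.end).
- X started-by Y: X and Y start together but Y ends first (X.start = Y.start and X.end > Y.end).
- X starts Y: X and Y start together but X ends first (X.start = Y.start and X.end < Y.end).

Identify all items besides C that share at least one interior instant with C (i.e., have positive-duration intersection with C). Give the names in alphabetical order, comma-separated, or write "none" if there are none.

Target C = [March 18, March 25].
A [March 18, March 27] → started-by → yes.
B [March 6, March 19] → overlaps → yes.
D [March 12, March 15] → before → no.
E [March 12, March 19] → overlaps → yes.
G [March 19, March 23] → during → yes.
H [March 11, March 18] → meets → no.
L [March 24, March 25] → finishes → yes.
N [March 15, March 28] → contains → yes.
R [March 23, March 24] → during → yes.
S [March 11, March 12] → before → no.
U [March 19, March 21] → during → yes.
V [March 10, March 13] → before → no.
W [March 1, March 14] → before → no.
Result: A, B, E, G, L, N, R, U.

A, B, E, G, L, N, R, U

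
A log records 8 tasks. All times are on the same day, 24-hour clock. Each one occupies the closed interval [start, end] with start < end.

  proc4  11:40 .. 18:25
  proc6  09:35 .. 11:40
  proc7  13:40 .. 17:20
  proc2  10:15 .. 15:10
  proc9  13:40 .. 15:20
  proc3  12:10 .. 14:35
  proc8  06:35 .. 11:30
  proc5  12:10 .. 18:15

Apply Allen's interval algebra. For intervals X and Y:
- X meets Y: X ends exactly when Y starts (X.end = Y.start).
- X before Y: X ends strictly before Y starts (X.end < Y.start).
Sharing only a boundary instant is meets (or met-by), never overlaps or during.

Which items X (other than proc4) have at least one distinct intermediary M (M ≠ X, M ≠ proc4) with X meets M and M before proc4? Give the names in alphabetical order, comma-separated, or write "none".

Target proc4 = [11:40, 18:25].
Intermediaries M with M before proc4: proc8.
Via proc8 — items with X meets proc8: none.
Union: none.

none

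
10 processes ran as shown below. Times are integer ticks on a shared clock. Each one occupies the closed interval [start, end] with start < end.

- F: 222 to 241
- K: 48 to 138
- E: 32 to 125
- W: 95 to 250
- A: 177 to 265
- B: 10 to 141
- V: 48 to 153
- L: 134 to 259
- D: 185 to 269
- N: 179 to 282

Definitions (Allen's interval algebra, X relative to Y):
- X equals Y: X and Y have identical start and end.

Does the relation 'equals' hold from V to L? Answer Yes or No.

V = [48, 153], L = [134, 259].
Actual relation of V to L: overlaps.
Asked whether 'equals' holds → No.

No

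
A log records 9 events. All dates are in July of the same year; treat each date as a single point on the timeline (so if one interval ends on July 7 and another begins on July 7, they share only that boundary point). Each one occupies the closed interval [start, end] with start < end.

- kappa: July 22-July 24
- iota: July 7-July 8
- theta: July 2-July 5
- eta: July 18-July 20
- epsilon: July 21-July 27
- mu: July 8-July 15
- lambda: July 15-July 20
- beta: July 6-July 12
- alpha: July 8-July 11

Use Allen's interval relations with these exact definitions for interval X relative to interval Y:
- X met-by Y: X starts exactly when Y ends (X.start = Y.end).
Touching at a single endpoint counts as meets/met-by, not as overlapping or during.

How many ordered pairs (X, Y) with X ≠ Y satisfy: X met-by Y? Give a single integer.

3

Checking all 72 ordered pairs for relation 'met-by'; matching pairs in alphabetical order:
(alpha, iota): alpha met-by iota ✓
(lambda, mu): lambda met-by mu ✓
(mu, iota): mu met-by iota ✓
Count: 3.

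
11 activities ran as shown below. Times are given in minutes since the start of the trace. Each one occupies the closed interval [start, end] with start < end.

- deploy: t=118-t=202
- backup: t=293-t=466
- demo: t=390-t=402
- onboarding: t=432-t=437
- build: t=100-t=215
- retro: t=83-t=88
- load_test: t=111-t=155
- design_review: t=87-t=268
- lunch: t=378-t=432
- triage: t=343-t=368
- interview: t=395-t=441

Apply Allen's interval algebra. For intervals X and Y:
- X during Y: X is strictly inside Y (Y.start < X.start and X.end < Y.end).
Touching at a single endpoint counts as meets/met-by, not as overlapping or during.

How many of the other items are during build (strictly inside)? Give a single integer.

2

Target build = [t=100, t=215].
backup [t=293, t=466] → after → no.
demo [t=390, t=402] → after → no.
deploy [t=118, t=202] → during → counts.
design_review [t=87, t=268] → contains → no.
interview [t=395, t=441] → after → no.
load_test [t=111, t=155] → during → counts.
lunch [t=378, t=432] → after → no.
onboarding [t=432, t=437] → after → no.
retro [t=83, t=88] → before → no.
triage [t=343, t=368] → after → no.
Total: 2.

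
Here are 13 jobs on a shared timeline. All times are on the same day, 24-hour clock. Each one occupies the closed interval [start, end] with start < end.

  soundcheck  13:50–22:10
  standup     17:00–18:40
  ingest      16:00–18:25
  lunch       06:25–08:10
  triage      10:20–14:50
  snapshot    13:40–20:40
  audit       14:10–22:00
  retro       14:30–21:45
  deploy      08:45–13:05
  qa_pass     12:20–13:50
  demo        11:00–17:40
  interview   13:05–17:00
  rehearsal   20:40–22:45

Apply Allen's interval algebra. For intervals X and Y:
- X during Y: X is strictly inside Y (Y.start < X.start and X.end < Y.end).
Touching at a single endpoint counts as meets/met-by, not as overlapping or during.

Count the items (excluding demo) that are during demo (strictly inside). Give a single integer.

2

Target demo = [11:00, 17:40].
audit [14:10, 22:00] → overlapped-by → no.
deploy [08:45, 13:05] → overlaps → no.
ingest [16:00, 18:25] → overlapped-by → no.
interview [13:05, 17:00] → during → counts.
lunch [06:25, 08:10] → before → no.
qa_pass [12:20, 13:50] → during → counts.
rehearsal [20:40, 22:45] → after → no.
retro [14:30, 21:45] → overlapped-by → no.
snapshot [13:40, 20:40] → overlapped-by → no.
soundcheck [13:50, 22:10] → overlapped-by → no.
standup [17:00, 18:40] → overlapped-by → no.
triage [10:20, 14:50] → overlaps → no.
Total: 2.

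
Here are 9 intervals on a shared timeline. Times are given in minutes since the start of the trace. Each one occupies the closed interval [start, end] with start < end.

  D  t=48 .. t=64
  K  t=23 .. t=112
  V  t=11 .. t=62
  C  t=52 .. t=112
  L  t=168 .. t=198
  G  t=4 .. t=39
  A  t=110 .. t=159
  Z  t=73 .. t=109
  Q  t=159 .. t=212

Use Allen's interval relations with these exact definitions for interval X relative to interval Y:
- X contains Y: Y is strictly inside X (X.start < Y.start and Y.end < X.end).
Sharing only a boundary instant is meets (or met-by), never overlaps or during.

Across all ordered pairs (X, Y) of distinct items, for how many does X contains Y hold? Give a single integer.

Checking all 72 ordered pairs for relation 'contains'; matching pairs in alphabetical order:
(C, Z): C contains Z ✓
(K, D): K contains D ✓
(K, Z): K contains Z ✓
(Q, L): Q contains L ✓
Count: 4.

4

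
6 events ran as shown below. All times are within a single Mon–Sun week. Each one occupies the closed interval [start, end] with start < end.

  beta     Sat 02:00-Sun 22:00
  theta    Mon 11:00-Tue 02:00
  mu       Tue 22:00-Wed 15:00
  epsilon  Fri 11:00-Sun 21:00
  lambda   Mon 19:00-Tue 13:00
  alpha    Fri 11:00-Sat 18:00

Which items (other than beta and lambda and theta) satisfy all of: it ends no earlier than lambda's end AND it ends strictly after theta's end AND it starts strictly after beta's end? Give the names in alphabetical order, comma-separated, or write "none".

Conditions: its end is no earlier than lambda's end (X.end >= Tue 13:00) AND its end is strictly after theta's end (X.end > Tue 02:00) AND its start is strictly after beta's end (X.start > Sun 22:00).
alpha: end Sat 18:00 >= Tue 13:00? ✓; end Sat 18:00 > Tue 02:00? ✓; start Fri 11:00 > Sun 22:00? ✗ → no.
epsilon: end Sun 21:00 >= Tue 13:00? ✓; end Sun 21:00 > Tue 02:00? ✓; start Fri 11:00 > Sun 22:00? ✗ → no.
mu: end Wed 15:00 >= Tue 13:00? ✓; end Wed 15:00 > Tue 02:00? ✓; start Tue 22:00 > Sun 22:00? ✗ → no.
Result: none.

none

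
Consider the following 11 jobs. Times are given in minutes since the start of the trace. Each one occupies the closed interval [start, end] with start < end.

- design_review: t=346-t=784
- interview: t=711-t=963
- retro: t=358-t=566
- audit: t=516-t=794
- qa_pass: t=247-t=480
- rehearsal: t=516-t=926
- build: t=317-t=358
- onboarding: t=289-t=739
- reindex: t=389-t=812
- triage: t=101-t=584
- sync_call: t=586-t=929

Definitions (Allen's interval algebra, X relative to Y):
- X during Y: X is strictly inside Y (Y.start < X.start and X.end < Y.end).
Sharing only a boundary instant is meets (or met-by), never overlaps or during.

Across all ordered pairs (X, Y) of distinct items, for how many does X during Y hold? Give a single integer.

Checking all 110 ordered pairs for relation 'during'; matching pairs in alphabetical order:
(audit, reindex): audit during reindex ✓
(build, onboarding): build during onboarding ✓
(build, qa_pass): build during qa_pass ✓
(build, triage): build during triage ✓
(qa_pass, triage): qa_pass during triage ✓
(retro, design_review): retro during design_review ✓
(retro, onboarding): retro during onboarding ✓
(retro, triage): retro during triage ✓
Count: 8.

8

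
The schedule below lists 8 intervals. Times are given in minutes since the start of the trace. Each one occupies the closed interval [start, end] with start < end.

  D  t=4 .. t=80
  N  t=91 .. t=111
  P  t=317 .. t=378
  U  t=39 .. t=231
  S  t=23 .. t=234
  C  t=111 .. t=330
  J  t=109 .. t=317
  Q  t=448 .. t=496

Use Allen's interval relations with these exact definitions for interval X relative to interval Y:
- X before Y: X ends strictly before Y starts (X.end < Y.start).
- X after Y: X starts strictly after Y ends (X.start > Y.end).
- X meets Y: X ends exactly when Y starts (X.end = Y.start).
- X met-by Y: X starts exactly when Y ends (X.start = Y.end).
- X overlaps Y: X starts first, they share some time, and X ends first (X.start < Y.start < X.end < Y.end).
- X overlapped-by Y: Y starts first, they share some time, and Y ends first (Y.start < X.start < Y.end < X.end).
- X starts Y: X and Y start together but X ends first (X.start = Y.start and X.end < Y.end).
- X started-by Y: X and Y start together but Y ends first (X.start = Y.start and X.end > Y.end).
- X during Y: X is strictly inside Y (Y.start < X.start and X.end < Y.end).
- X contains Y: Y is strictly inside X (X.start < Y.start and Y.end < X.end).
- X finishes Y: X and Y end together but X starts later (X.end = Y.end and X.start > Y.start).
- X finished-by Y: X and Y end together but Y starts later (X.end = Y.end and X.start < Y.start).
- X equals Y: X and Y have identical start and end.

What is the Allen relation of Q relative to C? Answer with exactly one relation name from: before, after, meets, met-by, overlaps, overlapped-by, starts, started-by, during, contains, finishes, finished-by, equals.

Q = [t=448, t=496]; C = [t=111, t=330].
Compare endpoints: Q.start > C.start, Q.start > C.end, Q.end > C.start, Q.end > C.end.
That pattern is 'after'.

after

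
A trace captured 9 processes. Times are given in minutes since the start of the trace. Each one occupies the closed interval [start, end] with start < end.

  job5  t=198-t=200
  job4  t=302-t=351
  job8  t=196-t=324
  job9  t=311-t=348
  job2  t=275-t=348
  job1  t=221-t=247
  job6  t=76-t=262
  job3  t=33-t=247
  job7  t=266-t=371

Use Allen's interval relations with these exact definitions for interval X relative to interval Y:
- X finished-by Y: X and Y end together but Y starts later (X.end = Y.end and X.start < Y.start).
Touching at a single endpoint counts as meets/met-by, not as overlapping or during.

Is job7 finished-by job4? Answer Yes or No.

No

job7 = [t=266, t=371], job4 = [t=302, t=351].
Actual relation of job7 to job4: contains.
Asked whether 'finished-by' holds → No.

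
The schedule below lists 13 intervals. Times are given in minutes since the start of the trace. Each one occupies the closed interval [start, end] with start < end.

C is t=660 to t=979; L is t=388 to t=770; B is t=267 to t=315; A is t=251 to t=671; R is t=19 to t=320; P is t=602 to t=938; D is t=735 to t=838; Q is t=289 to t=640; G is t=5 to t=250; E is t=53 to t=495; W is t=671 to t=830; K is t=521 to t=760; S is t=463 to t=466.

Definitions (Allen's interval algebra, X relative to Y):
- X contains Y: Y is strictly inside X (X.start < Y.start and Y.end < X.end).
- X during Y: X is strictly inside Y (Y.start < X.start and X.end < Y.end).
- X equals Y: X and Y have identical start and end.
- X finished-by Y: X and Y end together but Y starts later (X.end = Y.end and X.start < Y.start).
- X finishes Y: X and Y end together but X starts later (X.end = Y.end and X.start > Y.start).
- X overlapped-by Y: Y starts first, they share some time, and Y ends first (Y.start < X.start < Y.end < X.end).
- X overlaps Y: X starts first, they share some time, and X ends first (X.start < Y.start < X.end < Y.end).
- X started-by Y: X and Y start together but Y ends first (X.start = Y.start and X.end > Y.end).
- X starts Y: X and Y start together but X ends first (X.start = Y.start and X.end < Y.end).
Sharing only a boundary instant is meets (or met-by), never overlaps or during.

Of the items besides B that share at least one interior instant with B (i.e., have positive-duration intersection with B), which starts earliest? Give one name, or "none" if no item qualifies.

R

Target B = [t=267, t=315].
A [t=251, t=671] → contains → candidate.
C [t=660, t=979] → after → excluded.
D [t=735, t=838] → after → excluded.
E [t=53, t=495] → contains → candidate.
G [t=5, t=250] → before → excluded.
K [t=521, t=760] → after → excluded.
L [t=388, t=770] → after → excluded.
P [t=602, t=938] → after → excluded.
Q [t=289, t=640] → overlapped-by → candidate.
R [t=19, t=320] → contains → candidate.
S [t=463, t=466] → after → excluded.
W [t=671, t=830] → after → excluded.
Among candidates, earliest start is t=19 → R.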